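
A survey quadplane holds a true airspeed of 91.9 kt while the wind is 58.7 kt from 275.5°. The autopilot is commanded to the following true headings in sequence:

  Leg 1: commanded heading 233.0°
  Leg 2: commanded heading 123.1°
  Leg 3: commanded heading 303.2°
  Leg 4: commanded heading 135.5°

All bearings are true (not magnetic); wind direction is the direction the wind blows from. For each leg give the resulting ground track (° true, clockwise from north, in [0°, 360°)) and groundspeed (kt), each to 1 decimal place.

Leg 1: track=193.8°, groundspeed=62.7 kt
Leg 2: track=112.4°, groundspeed=146.5 kt
Leg 3: track=337.5°, groundspeed=48.4 kt
Leg 4: track=120.1°, groundspeed=142.0 kt

Leg 1: heading 233.0°; drift -39.2° → track 193.8°, groundspeed 62.7 kt
Leg 2: heading 123.1°; drift -10.7° → track 112.4°, groundspeed 146.5 kt
Leg 3: heading 303.2°; drift +34.3° → track 337.5°, groundspeed 48.4 kt
Leg 4: heading 135.5°; drift -15.4° → track 120.1°, groundspeed 142.0 kt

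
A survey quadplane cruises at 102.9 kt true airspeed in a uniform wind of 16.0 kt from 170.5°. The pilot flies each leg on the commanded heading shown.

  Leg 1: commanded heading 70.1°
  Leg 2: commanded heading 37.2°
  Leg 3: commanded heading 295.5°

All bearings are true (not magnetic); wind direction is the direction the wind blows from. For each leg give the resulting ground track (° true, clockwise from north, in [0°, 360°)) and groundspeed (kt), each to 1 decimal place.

Leg 1: track=61.6°, groundspeed=107.0 kt
Leg 2: track=31.4°, groundspeed=114.5 kt
Leg 3: track=302.2°, groundspeed=112.8 kt

Leg 1: heading 70.1°; drift -8.5° → track 61.6°, groundspeed 107.0 kt
Leg 2: heading 37.2°; drift -5.8° → track 31.4°, groundspeed 114.5 kt
Leg 3: heading 295.5°; drift +6.7° → track 302.2°, groundspeed 112.8 kt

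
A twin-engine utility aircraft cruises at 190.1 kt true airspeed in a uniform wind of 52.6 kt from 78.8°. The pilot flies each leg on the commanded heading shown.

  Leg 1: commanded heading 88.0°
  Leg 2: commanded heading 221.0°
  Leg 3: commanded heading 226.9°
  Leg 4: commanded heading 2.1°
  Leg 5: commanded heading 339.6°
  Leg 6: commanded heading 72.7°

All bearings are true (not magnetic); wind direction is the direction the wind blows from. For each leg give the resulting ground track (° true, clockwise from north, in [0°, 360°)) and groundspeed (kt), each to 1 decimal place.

Leg 1: heading 88.0°; drift +3.5° → track 91.5°, groundspeed 138.4 kt
Leg 2: heading 221.0°; drift +7.9° → track 228.9°, groundspeed 233.9 kt
Leg 3: heading 226.9°; drift +6.8° → track 233.7°, groundspeed 236.4 kt
Leg 4: heading 2.1°; drift -16.0° → track 346.1°, groundspeed 185.2 kt
Leg 5: heading 339.6°; drift -14.7° → track 324.9°, groundspeed 205.2 kt
Leg 6: heading 72.7°; drift -2.3° → track 70.4°, groundspeed 137.9 kt

Leg 1: track=91.5°, groundspeed=138.4 kt
Leg 2: track=228.9°, groundspeed=233.9 kt
Leg 3: track=233.7°, groundspeed=236.4 kt
Leg 4: track=346.1°, groundspeed=185.2 kt
Leg 5: track=324.9°, groundspeed=205.2 kt
Leg 6: track=70.4°, groundspeed=137.9 kt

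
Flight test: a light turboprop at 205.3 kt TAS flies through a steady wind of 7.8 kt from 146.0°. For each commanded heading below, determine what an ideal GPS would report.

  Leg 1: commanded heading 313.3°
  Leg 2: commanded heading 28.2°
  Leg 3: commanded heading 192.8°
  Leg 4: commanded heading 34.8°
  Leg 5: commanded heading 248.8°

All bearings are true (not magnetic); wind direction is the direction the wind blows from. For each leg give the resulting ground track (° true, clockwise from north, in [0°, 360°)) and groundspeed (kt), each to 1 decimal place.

Leg 1: heading 313.3°; drift +0.5° → track 313.8°, groundspeed 212.9 kt
Leg 2: heading 28.2°; drift -1.9° → track 26.3°, groundspeed 209.1 kt
Leg 3: heading 192.8°; drift +1.6° → track 194.4°, groundspeed 200.0 kt
Leg 4: heading 34.8°; drift -2.0° → track 32.8°, groundspeed 208.2 kt
Leg 5: heading 248.8°; drift +2.1° → track 250.9°, groundspeed 207.2 kt

Leg 1: track=313.8°, groundspeed=212.9 kt
Leg 2: track=26.3°, groundspeed=209.1 kt
Leg 3: track=194.4°, groundspeed=200.0 kt
Leg 4: track=32.8°, groundspeed=208.2 kt
Leg 5: track=250.9°, groundspeed=207.2 kt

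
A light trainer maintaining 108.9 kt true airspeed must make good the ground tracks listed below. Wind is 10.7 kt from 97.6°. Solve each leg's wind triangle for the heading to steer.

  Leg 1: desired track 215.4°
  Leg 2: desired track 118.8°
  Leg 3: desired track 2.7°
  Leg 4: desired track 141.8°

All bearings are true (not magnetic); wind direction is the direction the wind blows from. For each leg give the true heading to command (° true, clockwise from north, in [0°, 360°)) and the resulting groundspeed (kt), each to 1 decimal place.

Leg 1: heading=210.4°, groundspeed=113.5 kt
Leg 2: heading=116.8°, groundspeed=98.9 kt
Leg 3: heading=8.3°, groundspeed=109.3 kt
Leg 4: heading=137.9°, groundspeed=101.0 kt

Leg 1: desired track 215.4°; wind correction -5.0° → command heading 210.4°, groundspeed 113.5 kt
Leg 2: desired track 118.8°; wind correction -2.0° → command heading 116.8°, groundspeed 98.9 kt
Leg 3: desired track 2.7°; wind correction +5.6° → command heading 8.3°, groundspeed 109.3 kt
Leg 4: desired track 141.8°; wind correction -3.9° → command heading 137.9°, groundspeed 101.0 kt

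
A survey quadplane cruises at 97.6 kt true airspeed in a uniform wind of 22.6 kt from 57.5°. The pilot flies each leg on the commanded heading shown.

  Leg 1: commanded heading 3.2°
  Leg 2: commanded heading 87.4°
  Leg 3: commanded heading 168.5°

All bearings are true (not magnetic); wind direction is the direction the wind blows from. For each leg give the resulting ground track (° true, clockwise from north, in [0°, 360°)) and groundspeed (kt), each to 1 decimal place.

Leg 1: track=350.9°, groundspeed=86.4 kt
Leg 2: track=95.6°, groundspeed=78.8 kt
Leg 3: track=179.8°, groundspeed=107.8 kt

Leg 1: heading 3.2°; drift -12.3° → track 350.9°, groundspeed 86.4 kt
Leg 2: heading 87.4°; drift +8.2° → track 95.6°, groundspeed 78.8 kt
Leg 3: heading 168.5°; drift +11.3° → track 179.8°, groundspeed 107.8 kt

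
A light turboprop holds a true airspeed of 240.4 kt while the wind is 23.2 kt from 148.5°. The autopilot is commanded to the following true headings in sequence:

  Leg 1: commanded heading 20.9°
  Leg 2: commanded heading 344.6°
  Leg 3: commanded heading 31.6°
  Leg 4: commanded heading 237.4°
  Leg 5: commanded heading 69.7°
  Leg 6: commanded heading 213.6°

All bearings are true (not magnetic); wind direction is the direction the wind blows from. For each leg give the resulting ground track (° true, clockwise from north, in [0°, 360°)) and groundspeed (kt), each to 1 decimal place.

Leg 1: heading 20.9°; drift -4.1° → track 16.8°, groundspeed 255.2 kt
Leg 2: heading 344.6°; drift -1.4° → track 343.2°, groundspeed 262.8 kt
Leg 3: heading 31.6°; drift -4.7° → track 26.9°, groundspeed 251.7 kt
Leg 4: heading 237.4°; drift +5.5° → track 242.9°, groundspeed 241.1 kt
Leg 5: heading 69.7°; drift -5.5° → track 64.2°, groundspeed 237.0 kt
Leg 6: heading 213.6°; drift +5.2° → track 218.8°, groundspeed 231.6 kt

Leg 1: track=16.8°, groundspeed=255.2 kt
Leg 2: track=343.2°, groundspeed=262.8 kt
Leg 3: track=26.9°, groundspeed=251.7 kt
Leg 4: track=242.9°, groundspeed=241.1 kt
Leg 5: track=64.2°, groundspeed=237.0 kt
Leg 6: track=218.8°, groundspeed=231.6 kt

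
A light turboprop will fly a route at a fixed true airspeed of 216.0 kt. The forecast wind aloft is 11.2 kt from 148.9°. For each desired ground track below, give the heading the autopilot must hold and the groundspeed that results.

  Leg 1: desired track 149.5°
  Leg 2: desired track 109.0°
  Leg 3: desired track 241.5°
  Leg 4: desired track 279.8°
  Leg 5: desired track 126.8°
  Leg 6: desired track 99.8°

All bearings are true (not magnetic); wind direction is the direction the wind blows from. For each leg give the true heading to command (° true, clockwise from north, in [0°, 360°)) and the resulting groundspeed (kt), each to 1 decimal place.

Leg 1: desired track 149.5°; wind correction +0.0° → command heading 149.5°, groundspeed 204.8 kt
Leg 2: desired track 109.0°; wind correction +1.9° → command heading 110.9°, groundspeed 207.3 kt
Leg 3: desired track 241.5°; wind correction -3.0° → command heading 238.5°, groundspeed 216.2 kt
Leg 4: desired track 279.8°; wind correction -2.2° → command heading 277.6°, groundspeed 223.2 kt
Leg 5: desired track 126.8°; wind correction +1.1° → command heading 127.9°, groundspeed 205.6 kt
Leg 6: desired track 99.8°; wind correction +2.2° → command heading 102.0°, groundspeed 208.5 kt

Leg 1: heading=149.5°, groundspeed=204.8 kt
Leg 2: heading=110.9°, groundspeed=207.3 kt
Leg 3: heading=238.5°, groundspeed=216.2 kt
Leg 4: heading=277.6°, groundspeed=223.2 kt
Leg 5: heading=127.9°, groundspeed=205.6 kt
Leg 6: heading=102.0°, groundspeed=208.5 kt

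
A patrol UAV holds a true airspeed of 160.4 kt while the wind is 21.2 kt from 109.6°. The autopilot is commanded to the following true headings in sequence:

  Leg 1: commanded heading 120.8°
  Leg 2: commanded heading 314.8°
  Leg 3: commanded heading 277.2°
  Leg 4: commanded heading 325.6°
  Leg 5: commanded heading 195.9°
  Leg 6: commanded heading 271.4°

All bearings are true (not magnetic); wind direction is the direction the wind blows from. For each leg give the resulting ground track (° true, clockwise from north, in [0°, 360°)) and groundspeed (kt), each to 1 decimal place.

Leg 1: heading 120.8°; drift +1.7° → track 122.5°, groundspeed 139.7 kt
Leg 2: heading 314.8°; drift -2.9° → track 311.9°, groundspeed 179.8 kt
Leg 3: heading 277.2°; drift +1.4° → track 278.6°, groundspeed 181.2 kt
Leg 4: heading 325.6°; drift -4.0° → track 321.6°, groundspeed 178.0 kt
Leg 5: heading 195.9°; drift +7.6° → track 203.5°, groundspeed 160.4 kt
Leg 6: heading 271.4°; drift +2.1° → track 273.5°, groundspeed 180.7 kt

Leg 1: track=122.5°, groundspeed=139.7 kt
Leg 2: track=311.9°, groundspeed=179.8 kt
Leg 3: track=278.6°, groundspeed=181.2 kt
Leg 4: track=321.6°, groundspeed=178.0 kt
Leg 5: track=203.5°, groundspeed=160.4 kt
Leg 6: track=273.5°, groundspeed=180.7 kt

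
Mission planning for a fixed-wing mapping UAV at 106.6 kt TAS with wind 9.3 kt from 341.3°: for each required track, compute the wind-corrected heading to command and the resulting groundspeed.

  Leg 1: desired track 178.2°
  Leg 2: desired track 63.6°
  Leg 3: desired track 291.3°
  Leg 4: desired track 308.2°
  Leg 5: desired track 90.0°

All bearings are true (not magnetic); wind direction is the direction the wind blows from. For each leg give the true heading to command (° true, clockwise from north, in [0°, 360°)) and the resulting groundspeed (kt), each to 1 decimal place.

Leg 1: heading=179.7°, groundspeed=115.5 kt
Leg 2: heading=58.6°, groundspeed=105.0 kt
Leg 3: heading=295.1°, groundspeed=100.4 kt
Leg 4: heading=310.9°, groundspeed=98.7 kt
Leg 5: heading=85.3°, groundspeed=109.2 kt

Leg 1: desired track 178.2°; wind correction +1.5° → command heading 179.7°, groundspeed 115.5 kt
Leg 2: desired track 63.6°; wind correction -5.0° → command heading 58.6°, groundspeed 105.0 kt
Leg 3: desired track 291.3°; wind correction +3.8° → command heading 295.1°, groundspeed 100.4 kt
Leg 4: desired track 308.2°; wind correction +2.7° → command heading 310.9°, groundspeed 98.7 kt
Leg 5: desired track 90.0°; wind correction -4.7° → command heading 85.3°, groundspeed 109.2 kt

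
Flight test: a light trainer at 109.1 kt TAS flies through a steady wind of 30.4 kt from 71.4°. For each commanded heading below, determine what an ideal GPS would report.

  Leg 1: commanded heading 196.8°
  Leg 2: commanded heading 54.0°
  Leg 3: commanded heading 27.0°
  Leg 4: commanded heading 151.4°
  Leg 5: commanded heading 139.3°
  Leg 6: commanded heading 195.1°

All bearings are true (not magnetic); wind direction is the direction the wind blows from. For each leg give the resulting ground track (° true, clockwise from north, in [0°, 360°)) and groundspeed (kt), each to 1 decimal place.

Leg 1: track=207.9°, groundspeed=129.1 kt
Leg 2: track=47.5°, groundspeed=80.6 kt
Leg 3: track=13.3°, groundspeed=89.9 kt
Leg 4: track=167.5°, groundspeed=108.1 kt
Leg 5: track=155.4°, groundspeed=101.6 kt
Leg 6: track=206.5°, groundspeed=128.5 kt

Leg 1: heading 196.8°; drift +11.1° → track 207.9°, groundspeed 129.1 kt
Leg 2: heading 54.0°; drift -6.5° → track 47.5°, groundspeed 80.6 kt
Leg 3: heading 27.0°; drift -13.7° → track 13.3°, groundspeed 89.9 kt
Leg 4: heading 151.4°; drift +16.1° → track 167.5°, groundspeed 108.1 kt
Leg 5: heading 139.3°; drift +16.1° → track 155.4°, groundspeed 101.6 kt
Leg 6: heading 195.1°; drift +11.4° → track 206.5°, groundspeed 128.5 kt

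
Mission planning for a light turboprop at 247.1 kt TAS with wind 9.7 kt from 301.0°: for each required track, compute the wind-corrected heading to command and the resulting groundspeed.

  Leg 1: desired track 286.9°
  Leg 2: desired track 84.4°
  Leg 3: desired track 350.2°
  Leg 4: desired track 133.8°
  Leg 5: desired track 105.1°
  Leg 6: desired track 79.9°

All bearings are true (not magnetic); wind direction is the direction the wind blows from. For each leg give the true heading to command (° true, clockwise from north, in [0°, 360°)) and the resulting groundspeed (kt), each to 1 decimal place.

Leg 1: desired track 286.9°; wind correction +0.5° → command heading 287.4°, groundspeed 237.7 kt
Leg 2: desired track 84.4°; wind correction -1.3° → command heading 83.1°, groundspeed 254.8 kt
Leg 3: desired track 350.2°; wind correction -1.7° → command heading 348.5°, groundspeed 240.7 kt
Leg 4: desired track 133.8°; wind correction +0.5° → command heading 134.3°, groundspeed 256.5 kt
Leg 5: desired track 105.1°; wind correction -0.6° → command heading 104.5°, groundspeed 256.4 kt
Leg 6: desired track 79.9°; wind correction -1.5° → command heading 78.4°, groundspeed 254.3 kt

Leg 1: heading=287.4°, groundspeed=237.7 kt
Leg 2: heading=83.1°, groundspeed=254.8 kt
Leg 3: heading=348.5°, groundspeed=240.7 kt
Leg 4: heading=134.3°, groundspeed=256.5 kt
Leg 5: heading=104.5°, groundspeed=256.4 kt
Leg 6: heading=78.4°, groundspeed=254.3 kt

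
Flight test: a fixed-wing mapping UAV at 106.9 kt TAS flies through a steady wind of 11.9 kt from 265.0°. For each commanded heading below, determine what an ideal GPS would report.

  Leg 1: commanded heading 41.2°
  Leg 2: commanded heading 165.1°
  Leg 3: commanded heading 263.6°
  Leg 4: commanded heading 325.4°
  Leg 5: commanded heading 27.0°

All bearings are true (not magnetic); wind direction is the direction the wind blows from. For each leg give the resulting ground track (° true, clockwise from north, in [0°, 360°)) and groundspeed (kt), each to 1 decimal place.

Leg 1: track=45.3°, groundspeed=115.8 kt
Leg 2: track=159.0°, groundspeed=109.6 kt
Leg 3: track=263.4°, groundspeed=95.0 kt
Leg 4: track=331.2°, groundspeed=101.6 kt
Leg 5: track=32.1°, groundspeed=113.7 kt

Leg 1: heading 41.2°; drift +4.1° → track 45.3°, groundspeed 115.8 kt
Leg 2: heading 165.1°; drift -6.1° → track 159.0°, groundspeed 109.6 kt
Leg 3: heading 263.6°; drift -0.2° → track 263.4°, groundspeed 95.0 kt
Leg 4: heading 325.4°; drift +5.8° → track 331.2°, groundspeed 101.6 kt
Leg 5: heading 27.0°; drift +5.1° → track 32.1°, groundspeed 113.7 kt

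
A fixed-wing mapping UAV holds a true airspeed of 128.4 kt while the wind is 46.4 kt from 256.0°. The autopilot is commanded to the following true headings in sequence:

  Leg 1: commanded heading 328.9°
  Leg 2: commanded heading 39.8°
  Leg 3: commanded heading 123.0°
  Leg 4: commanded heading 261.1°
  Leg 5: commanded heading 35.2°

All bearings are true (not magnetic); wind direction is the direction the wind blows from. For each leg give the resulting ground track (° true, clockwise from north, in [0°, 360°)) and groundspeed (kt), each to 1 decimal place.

Leg 1: heading 328.9°; drift +21.1° → track 350.0°, groundspeed 123.0 kt
Leg 2: heading 39.8°; drift +9.4° → track 49.2°, groundspeed 168.1 kt
Leg 3: heading 123.0°; drift -12.0° → track 111.0°, groundspeed 163.6 kt
Leg 4: heading 261.1°; drift +2.9° → track 264.0°, groundspeed 82.3 kt
Leg 5: heading 35.2°; drift +10.5° → track 45.7°, groundspeed 166.3 kt

Leg 1: track=350.0°, groundspeed=123.0 kt
Leg 2: track=49.2°, groundspeed=168.1 kt
Leg 3: track=111.0°, groundspeed=163.6 kt
Leg 4: track=264.0°, groundspeed=82.3 kt
Leg 5: track=45.7°, groundspeed=166.3 kt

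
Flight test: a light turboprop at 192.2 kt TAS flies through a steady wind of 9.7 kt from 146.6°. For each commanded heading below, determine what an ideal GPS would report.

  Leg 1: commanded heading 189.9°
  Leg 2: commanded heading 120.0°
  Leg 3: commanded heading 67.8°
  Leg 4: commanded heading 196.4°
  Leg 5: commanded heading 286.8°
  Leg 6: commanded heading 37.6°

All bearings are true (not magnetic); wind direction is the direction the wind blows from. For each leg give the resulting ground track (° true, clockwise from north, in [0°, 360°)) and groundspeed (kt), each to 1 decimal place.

Leg 1: heading 189.9°; drift +2.1° → track 192.0°, groundspeed 185.3 kt
Leg 2: heading 120.0°; drift -1.4° → track 118.6°, groundspeed 183.6 kt
Leg 3: heading 67.8°; drift -2.9° → track 64.9°, groundspeed 190.6 kt
Leg 4: heading 196.4°; drift +2.3° → track 198.7°, groundspeed 186.1 kt
Leg 5: heading 286.8°; drift +1.8° → track 288.6°, groundspeed 199.7 kt
Leg 6: heading 37.6°; drift -2.7° → track 34.9°, groundspeed 195.6 kt

Leg 1: track=192.0°, groundspeed=185.3 kt
Leg 2: track=118.6°, groundspeed=183.6 kt
Leg 3: track=64.9°, groundspeed=190.6 kt
Leg 4: track=198.7°, groundspeed=186.1 kt
Leg 5: track=288.6°, groundspeed=199.7 kt
Leg 6: track=34.9°, groundspeed=195.6 kt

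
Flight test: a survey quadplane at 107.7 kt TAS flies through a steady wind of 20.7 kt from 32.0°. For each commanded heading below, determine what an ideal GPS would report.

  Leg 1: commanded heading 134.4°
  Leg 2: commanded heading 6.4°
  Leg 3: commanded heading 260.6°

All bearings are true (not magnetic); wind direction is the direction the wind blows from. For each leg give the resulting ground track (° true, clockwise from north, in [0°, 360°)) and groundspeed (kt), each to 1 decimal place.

Leg 1: track=144.6°, groundspeed=114.0 kt
Leg 2: track=0.7°, groundspeed=89.5 kt
Leg 3: track=253.3°, groundspeed=122.4 kt

Leg 1: heading 134.4°; drift +10.2° → track 144.6°, groundspeed 114.0 kt
Leg 2: heading 6.4°; drift -5.7° → track 0.7°, groundspeed 89.5 kt
Leg 3: heading 260.6°; drift -7.3° → track 253.3°, groundspeed 122.4 kt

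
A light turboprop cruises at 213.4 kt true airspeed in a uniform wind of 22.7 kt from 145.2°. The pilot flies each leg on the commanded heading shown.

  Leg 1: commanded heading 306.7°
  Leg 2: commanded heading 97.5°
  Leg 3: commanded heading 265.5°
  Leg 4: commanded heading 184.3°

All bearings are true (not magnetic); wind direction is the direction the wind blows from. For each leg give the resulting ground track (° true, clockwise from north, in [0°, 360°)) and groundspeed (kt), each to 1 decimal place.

Leg 1: track=308.5°, groundspeed=235.0 kt
Leg 2: track=92.7°, groundspeed=198.8 kt
Leg 3: track=270.5°, groundspeed=225.7 kt
Leg 4: track=188.5°, groundspeed=196.3 kt

Leg 1: heading 306.7°; drift +1.8° → track 308.5°, groundspeed 235.0 kt
Leg 2: heading 97.5°; drift -4.8° → track 92.7°, groundspeed 198.8 kt
Leg 3: heading 265.5°; drift +5.0° → track 270.5°, groundspeed 225.7 kt
Leg 4: heading 184.3°; drift +4.2° → track 188.5°, groundspeed 196.3 kt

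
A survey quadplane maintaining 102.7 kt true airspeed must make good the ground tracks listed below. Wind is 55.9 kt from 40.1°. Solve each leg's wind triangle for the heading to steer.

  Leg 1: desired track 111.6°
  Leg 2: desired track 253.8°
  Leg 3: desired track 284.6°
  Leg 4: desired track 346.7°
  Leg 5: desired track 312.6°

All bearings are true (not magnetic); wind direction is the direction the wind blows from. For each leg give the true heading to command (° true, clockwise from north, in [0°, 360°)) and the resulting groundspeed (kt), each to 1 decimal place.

Leg 1: desired track 111.6°; wind correction -31.1° → command heading 80.5°, groundspeed 70.2 kt
Leg 2: desired track 253.8°; wind correction +17.6° → command heading 271.4°, groundspeed 144.4 kt
Leg 3: desired track 284.6°; wind correction +29.4° → command heading 314.0°, groundspeed 113.5 kt
Leg 4: desired track 346.7°; wind correction +25.9° → command heading 12.6°, groundspeed 59.0 kt
Leg 5: desired track 312.6°; wind correction +32.9° → command heading 345.5°, groundspeed 83.7 kt

Leg 1: heading=80.5°, groundspeed=70.2 kt
Leg 2: heading=271.4°, groundspeed=144.4 kt
Leg 3: heading=314.0°, groundspeed=113.5 kt
Leg 4: heading=12.6°, groundspeed=59.0 kt
Leg 5: heading=345.5°, groundspeed=83.7 kt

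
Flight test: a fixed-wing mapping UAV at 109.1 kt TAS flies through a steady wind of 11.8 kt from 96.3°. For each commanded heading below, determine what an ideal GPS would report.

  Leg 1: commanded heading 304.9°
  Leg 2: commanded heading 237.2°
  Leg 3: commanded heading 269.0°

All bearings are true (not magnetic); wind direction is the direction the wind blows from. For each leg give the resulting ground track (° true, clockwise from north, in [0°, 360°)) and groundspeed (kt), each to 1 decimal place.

Leg 1: track=302.2°, groundspeed=119.6 kt
Leg 2: track=240.8°, groundspeed=118.5 kt
Leg 3: track=269.7°, groundspeed=120.8 kt

Leg 1: heading 304.9°; drift -2.7° → track 302.2°, groundspeed 119.6 kt
Leg 2: heading 237.2°; drift +3.6° → track 240.8°, groundspeed 118.5 kt
Leg 3: heading 269.0°; drift +0.7° → track 269.7°, groundspeed 120.8 kt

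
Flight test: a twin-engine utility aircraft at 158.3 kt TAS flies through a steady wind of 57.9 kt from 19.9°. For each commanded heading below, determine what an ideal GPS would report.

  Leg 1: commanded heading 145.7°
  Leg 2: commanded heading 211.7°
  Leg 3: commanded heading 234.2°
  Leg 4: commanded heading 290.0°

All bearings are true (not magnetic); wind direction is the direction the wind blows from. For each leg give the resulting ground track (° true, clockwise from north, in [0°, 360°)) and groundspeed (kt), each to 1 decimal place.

Leg 1: heading 145.7°; drift +13.7° → track 159.4°, groundspeed 197.8 kt
Leg 2: heading 211.7°; drift -3.2° → track 208.5°, groundspeed 215.3 kt
Leg 3: heading 234.2°; drift -9.0° → track 225.2°, groundspeed 208.7 kt
Leg 4: heading 290.0°; drift -20.1° → track 269.9°, groundspeed 168.5 kt

Leg 1: track=159.4°, groundspeed=197.8 kt
Leg 2: track=208.5°, groundspeed=215.3 kt
Leg 3: track=225.2°, groundspeed=208.7 kt
Leg 4: track=269.9°, groundspeed=168.5 kt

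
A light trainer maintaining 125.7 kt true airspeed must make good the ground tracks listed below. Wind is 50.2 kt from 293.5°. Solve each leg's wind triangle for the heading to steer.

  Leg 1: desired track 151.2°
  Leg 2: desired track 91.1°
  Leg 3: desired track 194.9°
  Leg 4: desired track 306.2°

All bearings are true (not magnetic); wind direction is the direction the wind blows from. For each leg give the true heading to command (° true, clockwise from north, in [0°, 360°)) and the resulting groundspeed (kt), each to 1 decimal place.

Leg 1: desired track 151.2°; wind correction +14.1° → command heading 165.3°, groundspeed 161.6 kt
Leg 2: desired track 91.1°; wind correction -8.8° → command heading 82.3°, groundspeed 170.6 kt
Leg 3: desired track 194.9°; wind correction +23.3° → command heading 218.2°, groundspeed 123.0 kt
Leg 4: desired track 306.2°; wind correction -5.0° → command heading 301.2°, groundspeed 76.2 kt

Leg 1: heading=165.3°, groundspeed=161.6 kt
Leg 2: heading=82.3°, groundspeed=170.6 kt
Leg 3: heading=218.2°, groundspeed=123.0 kt
Leg 4: heading=301.2°, groundspeed=76.2 kt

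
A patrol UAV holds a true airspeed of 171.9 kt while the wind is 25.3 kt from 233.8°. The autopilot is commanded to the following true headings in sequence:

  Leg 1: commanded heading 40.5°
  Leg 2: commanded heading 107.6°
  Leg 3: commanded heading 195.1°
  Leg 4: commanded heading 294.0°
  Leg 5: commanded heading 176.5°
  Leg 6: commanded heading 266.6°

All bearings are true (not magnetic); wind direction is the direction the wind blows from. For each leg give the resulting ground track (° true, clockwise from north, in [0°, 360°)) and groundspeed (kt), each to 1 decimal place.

Leg 1: heading 40.5°; drift +1.7° → track 42.2°, groundspeed 196.6 kt
Leg 2: heading 107.6°; drift -6.2° → track 101.4°, groundspeed 188.0 kt
Leg 3: heading 195.1°; drift -5.9° → track 189.2°, groundspeed 153.0 kt
Leg 4: heading 294.0°; drift +7.8° → track 301.8°, groundspeed 160.8 kt
Leg 5: heading 176.5°; drift -7.7° → track 168.8°, groundspeed 159.7 kt
Leg 6: heading 266.6°; drift +5.2° → track 271.8°, groundspeed 151.3 kt

Leg 1: track=42.2°, groundspeed=196.6 kt
Leg 2: track=101.4°, groundspeed=188.0 kt
Leg 3: track=189.2°, groundspeed=153.0 kt
Leg 4: track=301.8°, groundspeed=160.8 kt
Leg 5: track=168.8°, groundspeed=159.7 kt
Leg 6: track=271.8°, groundspeed=151.3 kt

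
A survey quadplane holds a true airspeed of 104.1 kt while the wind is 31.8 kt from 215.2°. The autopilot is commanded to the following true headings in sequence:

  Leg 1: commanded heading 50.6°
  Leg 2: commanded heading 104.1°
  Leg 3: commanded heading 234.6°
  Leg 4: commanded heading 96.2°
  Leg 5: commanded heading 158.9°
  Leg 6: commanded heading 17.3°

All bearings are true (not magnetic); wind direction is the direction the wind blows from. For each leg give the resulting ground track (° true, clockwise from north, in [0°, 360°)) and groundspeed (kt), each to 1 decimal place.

Leg 1: track=47.0°, groundspeed=135.0 kt
Leg 2: track=89.7°, groundspeed=119.3 kt
Leg 3: track=242.7°, groundspeed=74.9 kt
Leg 4: track=83.1°, groundspeed=122.7 kt
Leg 5: track=141.9°, groundspeed=90.4 kt
Leg 6: track=21.5°, groundspeed=134.7 kt

Leg 1: heading 50.6°; drift -3.6° → track 47.0°, groundspeed 135.0 kt
Leg 2: heading 104.1°; drift -14.4° → track 89.7°, groundspeed 119.3 kt
Leg 3: heading 234.6°; drift +8.1° → track 242.7°, groundspeed 74.9 kt
Leg 4: heading 96.2°; drift -13.1° → track 83.1°, groundspeed 122.7 kt
Leg 5: heading 158.9°; drift -17.0° → track 141.9°, groundspeed 90.4 kt
Leg 6: heading 17.3°; drift +4.2° → track 21.5°, groundspeed 134.7 kt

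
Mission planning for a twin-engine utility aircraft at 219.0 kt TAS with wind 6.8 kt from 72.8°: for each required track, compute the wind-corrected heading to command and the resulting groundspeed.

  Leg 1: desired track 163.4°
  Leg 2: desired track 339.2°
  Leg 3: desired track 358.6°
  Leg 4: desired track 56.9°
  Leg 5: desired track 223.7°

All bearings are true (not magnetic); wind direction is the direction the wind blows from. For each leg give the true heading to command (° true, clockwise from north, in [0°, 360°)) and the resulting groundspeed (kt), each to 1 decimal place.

Leg 1: heading=161.6°, groundspeed=219.0 kt
Leg 2: heading=341.0°, groundspeed=219.3 kt
Leg 3: heading=0.3°, groundspeed=217.1 kt
Leg 4: heading=57.4°, groundspeed=212.5 kt
Leg 5: heading=222.8°, groundspeed=224.9 kt

Leg 1: desired track 163.4°; wind correction -1.8° → command heading 161.6°, groundspeed 219.0 kt
Leg 2: desired track 339.2°; wind correction +1.8° → command heading 341.0°, groundspeed 219.3 kt
Leg 3: desired track 358.6°; wind correction +1.7° → command heading 0.3°, groundspeed 217.1 kt
Leg 4: desired track 56.9°; wind correction +0.5° → command heading 57.4°, groundspeed 212.5 kt
Leg 5: desired track 223.7°; wind correction -0.9° → command heading 222.8°, groundspeed 224.9 kt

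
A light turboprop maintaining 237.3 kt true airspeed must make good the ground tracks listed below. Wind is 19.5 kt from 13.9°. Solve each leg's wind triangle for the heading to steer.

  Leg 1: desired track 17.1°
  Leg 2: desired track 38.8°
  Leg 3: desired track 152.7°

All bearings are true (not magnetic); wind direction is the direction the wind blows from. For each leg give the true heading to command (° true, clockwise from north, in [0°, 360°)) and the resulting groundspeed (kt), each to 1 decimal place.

Leg 1: desired track 17.1°; wind correction -0.3° → command heading 16.8°, groundspeed 217.8 kt
Leg 2: desired track 38.8°; wind correction -2.0° → command heading 36.8°, groundspeed 219.5 kt
Leg 3: desired track 152.7°; wind correction -3.1° → command heading 149.6°, groundspeed 251.6 kt

Leg 1: heading=16.8°, groundspeed=217.8 kt
Leg 2: heading=36.8°, groundspeed=219.5 kt
Leg 3: heading=149.6°, groundspeed=251.6 kt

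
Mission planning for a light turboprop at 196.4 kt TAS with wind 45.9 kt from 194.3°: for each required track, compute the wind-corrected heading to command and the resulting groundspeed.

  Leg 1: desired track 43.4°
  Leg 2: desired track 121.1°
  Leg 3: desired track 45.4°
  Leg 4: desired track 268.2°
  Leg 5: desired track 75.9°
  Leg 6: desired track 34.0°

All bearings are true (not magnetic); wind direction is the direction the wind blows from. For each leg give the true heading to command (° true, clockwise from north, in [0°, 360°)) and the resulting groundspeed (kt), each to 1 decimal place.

Leg 1: desired track 43.4°; wind correction +6.5° → command heading 49.9°, groundspeed 235.2 kt
Leg 2: desired track 121.1°; wind correction +12.9° → command heading 134.0°, groundspeed 178.2 kt
Leg 3: desired track 45.4°; wind correction +6.9° → command heading 52.3°, groundspeed 234.3 kt
Leg 4: desired track 268.2°; wind correction -13.0° → command heading 255.2°, groundspeed 178.7 kt
Leg 5: desired track 75.9°; wind correction +11.9° → command heading 87.8°, groundspeed 214.0 kt
Leg 6: desired track 34.0°; wind correction +4.5° → command heading 38.5°, groundspeed 239.0 kt

Leg 1: heading=49.9°, groundspeed=235.2 kt
Leg 2: heading=134.0°, groundspeed=178.2 kt
Leg 3: heading=52.3°, groundspeed=234.3 kt
Leg 4: heading=255.2°, groundspeed=178.7 kt
Leg 5: heading=87.8°, groundspeed=214.0 kt
Leg 6: heading=38.5°, groundspeed=239.0 kt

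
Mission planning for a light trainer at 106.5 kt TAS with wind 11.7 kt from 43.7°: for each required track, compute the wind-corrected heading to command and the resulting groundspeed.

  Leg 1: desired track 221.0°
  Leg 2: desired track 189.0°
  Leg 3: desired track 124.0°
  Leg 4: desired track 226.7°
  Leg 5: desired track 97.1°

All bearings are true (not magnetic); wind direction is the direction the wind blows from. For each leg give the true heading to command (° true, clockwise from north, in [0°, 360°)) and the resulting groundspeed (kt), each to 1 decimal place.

Leg 1: heading=220.7°, groundspeed=118.2 kt
Leg 2: heading=185.4°, groundspeed=115.9 kt
Leg 3: heading=117.8°, groundspeed=103.9 kt
Leg 4: heading=227.0°, groundspeed=118.2 kt
Leg 5: heading=92.0°, groundspeed=99.1 kt

Leg 1: desired track 221.0°; wind correction -0.3° → command heading 220.7°, groundspeed 118.2 kt
Leg 2: desired track 189.0°; wind correction -3.6° → command heading 185.4°, groundspeed 115.9 kt
Leg 3: desired track 124.0°; wind correction -6.2° → command heading 117.8°, groundspeed 103.9 kt
Leg 4: desired track 226.7°; wind correction +0.3° → command heading 227.0°, groundspeed 118.2 kt
Leg 5: desired track 97.1°; wind correction -5.1° → command heading 92.0°, groundspeed 99.1 kt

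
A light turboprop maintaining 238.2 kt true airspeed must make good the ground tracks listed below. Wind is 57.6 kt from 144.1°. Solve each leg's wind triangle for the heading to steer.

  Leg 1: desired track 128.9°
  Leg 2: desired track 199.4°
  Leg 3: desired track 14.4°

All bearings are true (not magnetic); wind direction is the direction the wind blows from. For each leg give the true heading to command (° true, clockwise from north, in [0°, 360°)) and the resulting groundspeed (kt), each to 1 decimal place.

Leg 1: heading=132.5°, groundspeed=182.1 kt
Leg 2: heading=187.9°, groundspeed=200.7 kt
Leg 3: heading=25.1°, groundspeed=270.8 kt

Leg 1: desired track 128.9°; wind correction +3.6° → command heading 132.5°, groundspeed 182.1 kt
Leg 2: desired track 199.4°; wind correction -11.5° → command heading 187.9°, groundspeed 200.7 kt
Leg 3: desired track 14.4°; wind correction +10.7° → command heading 25.1°, groundspeed 270.8 kt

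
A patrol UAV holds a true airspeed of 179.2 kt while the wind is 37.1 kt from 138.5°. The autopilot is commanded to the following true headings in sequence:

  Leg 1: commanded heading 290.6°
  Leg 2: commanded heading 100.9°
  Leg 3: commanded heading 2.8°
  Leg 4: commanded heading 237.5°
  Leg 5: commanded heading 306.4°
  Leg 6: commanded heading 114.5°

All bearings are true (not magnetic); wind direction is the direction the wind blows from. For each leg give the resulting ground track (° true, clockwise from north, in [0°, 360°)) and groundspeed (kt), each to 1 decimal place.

Leg 1: track=295.3°, groundspeed=212.7 kt
Leg 2: track=92.3°, groundspeed=151.5 kt
Leg 3: track=355.6°, groundspeed=207.4 kt
Leg 4: track=248.7°, groundspeed=188.6 kt
Leg 5: track=308.5°, groundspeed=215.6 kt
Leg 6: track=108.6°, groundspeed=146.1 kt

Leg 1: heading 290.6°; drift +4.7° → track 295.3°, groundspeed 212.7 kt
Leg 2: heading 100.9°; drift -8.6° → track 92.3°, groundspeed 151.5 kt
Leg 3: heading 2.8°; drift -7.2° → track 355.6°, groundspeed 207.4 kt
Leg 4: heading 237.5°; drift +11.2° → track 248.7°, groundspeed 188.6 kt
Leg 5: heading 306.4°; drift +2.1° → track 308.5°, groundspeed 215.6 kt
Leg 6: heading 114.5°; drift -5.9° → track 108.6°, groundspeed 146.1 kt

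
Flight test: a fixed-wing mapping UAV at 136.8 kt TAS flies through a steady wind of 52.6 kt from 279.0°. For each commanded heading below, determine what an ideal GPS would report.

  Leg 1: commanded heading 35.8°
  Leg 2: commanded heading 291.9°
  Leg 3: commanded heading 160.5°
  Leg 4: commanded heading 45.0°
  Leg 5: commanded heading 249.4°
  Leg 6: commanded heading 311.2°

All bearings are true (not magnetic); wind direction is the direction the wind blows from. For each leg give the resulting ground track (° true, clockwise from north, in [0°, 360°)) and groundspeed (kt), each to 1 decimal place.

Leg 1: track=52.1°, groundspeed=167.2 kt
Leg 2: track=299.7°, groundspeed=86.3 kt
Leg 3: track=144.6°, groundspeed=168.4 kt
Leg 4: track=59.2°, groundspeed=173.0 kt
Leg 5: track=233.5°, groundspeed=94.7 kt
Leg 6: track=328.1°, groundspeed=96.5 kt

Leg 1: heading 35.8°; drift +16.3° → track 52.1°, groundspeed 167.2 kt
Leg 2: heading 291.9°; drift +7.8° → track 299.7°, groundspeed 86.3 kt
Leg 3: heading 160.5°; drift -15.9° → track 144.6°, groundspeed 168.4 kt
Leg 4: heading 45.0°; drift +14.2° → track 59.2°, groundspeed 173.0 kt
Leg 5: heading 249.4°; drift -15.9° → track 233.5°, groundspeed 94.7 kt
Leg 6: heading 311.2°; drift +16.9° → track 328.1°, groundspeed 96.5 kt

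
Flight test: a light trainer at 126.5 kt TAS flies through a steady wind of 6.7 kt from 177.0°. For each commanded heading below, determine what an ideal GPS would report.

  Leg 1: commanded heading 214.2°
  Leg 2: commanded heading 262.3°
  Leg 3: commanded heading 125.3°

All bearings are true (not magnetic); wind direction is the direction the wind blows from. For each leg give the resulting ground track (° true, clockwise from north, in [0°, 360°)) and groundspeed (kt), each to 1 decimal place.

Leg 1: heading 214.2°; drift +1.9° → track 216.1°, groundspeed 121.2 kt
Leg 2: heading 262.3°; drift +3.0° → track 265.3°, groundspeed 126.1 kt
Leg 3: heading 125.3°; drift -2.5° → track 122.8°, groundspeed 122.5 kt

Leg 1: track=216.1°, groundspeed=121.2 kt
Leg 2: track=265.3°, groundspeed=126.1 kt
Leg 3: track=122.8°, groundspeed=122.5 kt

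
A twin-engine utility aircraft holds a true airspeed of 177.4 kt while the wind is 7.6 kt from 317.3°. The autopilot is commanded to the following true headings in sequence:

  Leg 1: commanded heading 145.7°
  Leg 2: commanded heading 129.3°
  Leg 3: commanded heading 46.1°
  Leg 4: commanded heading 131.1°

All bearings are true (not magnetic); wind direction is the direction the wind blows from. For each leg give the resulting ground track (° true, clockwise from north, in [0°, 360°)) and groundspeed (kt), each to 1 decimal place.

Leg 1: track=145.4°, groundspeed=184.9 kt
Leg 2: track=129.6°, groundspeed=184.9 kt
Leg 3: track=48.6°, groundspeed=177.4 kt
Leg 4: track=131.4°, groundspeed=185.0 kt

Leg 1: heading 145.7°; drift -0.3° → track 145.4°, groundspeed 184.9 kt
Leg 2: heading 129.3°; drift +0.3° → track 129.6°, groundspeed 184.9 kt
Leg 3: heading 46.1°; drift +2.5° → track 48.6°, groundspeed 177.4 kt
Leg 4: heading 131.1°; drift +0.3° → track 131.4°, groundspeed 185.0 kt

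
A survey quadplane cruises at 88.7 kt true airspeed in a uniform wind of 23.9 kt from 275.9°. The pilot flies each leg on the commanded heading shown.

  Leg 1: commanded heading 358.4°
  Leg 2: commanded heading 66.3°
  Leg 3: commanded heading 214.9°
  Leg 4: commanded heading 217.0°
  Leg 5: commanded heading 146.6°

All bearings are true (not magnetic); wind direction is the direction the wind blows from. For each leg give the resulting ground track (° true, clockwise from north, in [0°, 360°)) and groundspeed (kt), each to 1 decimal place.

Leg 1: track=13.9°, groundspeed=88.8 kt
Leg 2: track=72.5°, groundspeed=110.1 kt
Leg 3: track=199.7°, groundspeed=79.9 kt
Leg 4: track=202.0°, groundspeed=79.0 kt
Leg 5: track=136.5°, groundspeed=105.5 kt

Leg 1: heading 358.4°; drift +15.5° → track 13.9°, groundspeed 88.8 kt
Leg 2: heading 66.3°; drift +6.2° → track 72.5°, groundspeed 110.1 kt
Leg 3: heading 214.9°; drift -15.2° → track 199.7°, groundspeed 79.9 kt
Leg 4: heading 217.0°; drift -15.0° → track 202.0°, groundspeed 79.0 kt
Leg 5: heading 146.6°; drift -10.1° → track 136.5°, groundspeed 105.5 kt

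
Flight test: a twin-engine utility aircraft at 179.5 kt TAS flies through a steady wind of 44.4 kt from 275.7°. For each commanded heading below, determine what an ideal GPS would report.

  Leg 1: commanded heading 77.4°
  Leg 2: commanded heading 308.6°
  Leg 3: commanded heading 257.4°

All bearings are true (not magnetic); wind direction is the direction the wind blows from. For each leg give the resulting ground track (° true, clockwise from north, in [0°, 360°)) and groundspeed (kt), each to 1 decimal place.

Leg 1: track=81.0°, groundspeed=222.1 kt
Leg 2: track=318.2°, groundspeed=144.3 kt
Leg 3: track=251.6°, groundspeed=138.1 kt

Leg 1: heading 77.4°; drift +3.6° → track 81.0°, groundspeed 222.1 kt
Leg 2: heading 308.6°; drift +9.6° → track 318.2°, groundspeed 144.3 kt
Leg 3: heading 257.4°; drift -5.8° → track 251.6°, groundspeed 138.1 kt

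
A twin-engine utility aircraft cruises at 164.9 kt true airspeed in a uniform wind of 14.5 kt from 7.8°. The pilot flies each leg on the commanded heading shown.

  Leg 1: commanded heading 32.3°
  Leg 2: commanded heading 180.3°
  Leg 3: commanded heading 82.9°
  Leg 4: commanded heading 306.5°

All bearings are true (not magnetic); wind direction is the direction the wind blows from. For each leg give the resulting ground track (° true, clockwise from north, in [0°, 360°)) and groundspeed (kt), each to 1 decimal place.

Leg 1: heading 32.3°; drift +2.3° → track 34.6°, groundspeed 151.8 kt
Leg 2: heading 180.3°; drift +0.6° → track 180.9°, groundspeed 179.3 kt
Leg 3: heading 82.9°; drift +5.0° → track 87.9°, groundspeed 161.8 kt
Leg 4: heading 306.5°; drift -4.6° → track 301.9°, groundspeed 158.4 kt

Leg 1: track=34.6°, groundspeed=151.8 kt
Leg 2: track=180.9°, groundspeed=179.3 kt
Leg 3: track=87.9°, groundspeed=161.8 kt
Leg 4: track=301.9°, groundspeed=158.4 kt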